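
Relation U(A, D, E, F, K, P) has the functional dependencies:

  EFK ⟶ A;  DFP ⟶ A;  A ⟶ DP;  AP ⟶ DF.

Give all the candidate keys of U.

(A, E, K), (E, F, K)

Attributes E, K never appear on any right-hand side, so every candidate key must contain {E, K}.
{E, K}⁺ = {E, K}, which is not all of the schema, so we must add further attributes.
{A, E, K}⁺: A→DP adds D, P; AP→DF adds F → {A, D, E, F, K, P}. Minimal: {E, K}⁺ = {E, K}; {A, K}⁺ = {A, D, F, K, P}; {A, E}⁺ = {A, D, E, F, P} — none reach the full schema.
{E, F, K}⁺: EFK→A adds A; A→DP adds D, P → {A, D, E, F, K, P}. Minimal: {F, K}⁺ = {F, K}; {E, K}⁺ = {E, K}; {E, F}⁺ = {E, F} — none reach the full schema.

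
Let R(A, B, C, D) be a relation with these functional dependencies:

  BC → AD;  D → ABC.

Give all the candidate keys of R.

{D}, {B, C}

{D}⁺: D→ABC adds A, B, C → {A, B, C, D}.
{B, C}⁺: BC→AD adds A, D → {A, B, C, D}. Minimal: {C}⁺ = {C}; {B}⁺ = {B} — none reach the full schema.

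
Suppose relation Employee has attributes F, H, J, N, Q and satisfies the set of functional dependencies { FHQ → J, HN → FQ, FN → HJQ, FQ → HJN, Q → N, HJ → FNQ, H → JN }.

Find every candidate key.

{H}, {F, N}, {F, Q}

{H}⁺: H→JN adds J, N; HN→FQ adds F, Q → {F, H, J, N, Q}.
{F, N}⁺: FN→HJQ adds H, J, Q → {F, H, J, N, Q}. Minimal: {N}⁺ = {N}; {F}⁺ = {F} — none reach the full schema.
{F, Q}⁺: FQ→HJN adds H, J, N → {F, H, J, N, Q}. Minimal: {Q}⁺ = {N, Q}; {F}⁺ = {F} — none reach the full schema.
Any other superkey contains one of these as a subset, so there are no further candidate keys.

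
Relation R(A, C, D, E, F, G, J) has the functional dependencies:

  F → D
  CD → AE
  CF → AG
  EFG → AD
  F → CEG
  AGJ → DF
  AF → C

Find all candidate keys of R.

FJ, AGJ, CDGJ

Attribute J never appears on the right-hand side of any dependency, so J must belong to every candidate key.
{J}⁺ = {J}, which is not all of the schema, so we must add further attributes.
{F, J}⁺: F→D adds D; F→CEG adds C, E, G; CD→AE adds A → {A, C, D, E, F, G, J}.
{A, G, J}⁺: AGJ→DF adds D, F; AF→C adds C; CD→AE adds E → {A, C, D, E, F, G, J}.
{C, D, G, J}⁺: CD→AE adds A, E; AGJ→DF adds F → {A, C, D, E, F, G, J}.
Any other superkey contains one of these as a subset, so there are no further candidate keys.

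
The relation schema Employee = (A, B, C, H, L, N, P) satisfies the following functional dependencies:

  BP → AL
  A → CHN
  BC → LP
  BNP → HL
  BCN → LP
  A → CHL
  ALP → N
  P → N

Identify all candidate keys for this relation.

Attribute B never appears on the right-hand side of any dependency, so B must belong to every candidate key.
{B}⁺ = {B}, which is not all of the schema, so we must add further attributes.
{A, B}⁺: A→CHN adds C, H, N; BC→LP adds L, P → {A, B, C, H, L, N, P}. Minimal: {B}⁺ = {B}; {A}⁺ = {A, C, H, L, N} — none reach the full schema.
{B, C}⁺: BC→LP adds L, P; P→N adds N; BP→AL adds A; A→CHN adds H → {A, B, C, H, L, N, P}. Minimal: {C}⁺ = {C}; {B}⁺ = {B} — none reach the full schema.
{B, P}⁺: BP→AL adds A, L; A→CHN adds C, H, N → {A, B, C, H, L, N, P}. Minimal: {P}⁺ = {N, P}; {B}⁺ = {B} — none reach the full schema.
Any other superkey contains one of these as a subset, so there are no further candidate keys.

AB, BC, BP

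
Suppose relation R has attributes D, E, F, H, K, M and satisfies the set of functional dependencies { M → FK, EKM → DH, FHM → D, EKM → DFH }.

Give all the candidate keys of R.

EM

Attributes E, M never appear on any right-hand side, so every candidate key must contain {E, M}.
{E, M}⁺ = {D, E, F, H, K, M}, which is all of the schema, so {E, M} is the only candidate key.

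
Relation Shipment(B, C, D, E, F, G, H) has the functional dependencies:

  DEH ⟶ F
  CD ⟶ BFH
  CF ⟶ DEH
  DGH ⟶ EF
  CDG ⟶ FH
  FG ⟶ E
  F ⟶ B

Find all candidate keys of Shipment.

Attributes C, G never appear on any right-hand side, so every candidate key must contain {C, G}.
{C, G}⁺ = {C, G}, which is not all of the schema, so we must add further attributes.
{C, D, G}⁺: CD→BFH adds B, F, H; CF→DEH adds E → {B, C, D, E, F, G, H}. Minimal: {D, G}⁺ = {D, G}; {C, G}⁺ = {C, G}; {C, D}⁺ = {B, C, D, E, F, H} — none reach the full schema.
{C, F, G}⁺: CF→DEH adds D, E, H; F→B adds B → {B, C, D, E, F, G, H}. Minimal: {F, G}⁺ = {B, E, F, G}; {C, G}⁺ = {C, G}; {C, F}⁺ = {B, C, D, E, F, H} — none reach the full schema.

{C, D, G}, {C, F, G}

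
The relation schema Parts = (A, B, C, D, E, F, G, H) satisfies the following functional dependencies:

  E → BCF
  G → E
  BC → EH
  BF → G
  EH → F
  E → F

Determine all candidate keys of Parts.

{A, D, E}, {A, D, G}, {A, B, C, D}, {A, B, D, F}

Attributes A, D never appear on any right-hand side, so every candidate key must contain {A, D}.
{A, D}⁺ = {A, D}, which is not all of the schema, so we must add further attributes.
{A, D, E}⁺: E→BCF adds B, C, F; BC→EH adds H; BF→G adds G → {A, B, C, D, E, F, G, H}.
{A, D, G}⁺: G→E adds E; E→F adds F; E→BCF adds B, C; BC→EH adds H → {A, B, C, D, E, F, G, H}.
{A, B, C, D}⁺: BC→EH adds E, H; EH→F adds F; BF→G adds G → {A, B, C, D, E, F, G, H}.
{A, B, D, F}⁺: BF→G adds G; G→E adds E; E→BCF adds C; BC→EH adds H → {A, B, C, D, E, F, G, H}.
Any other superkey contains one of these as a subset, so there are no further candidate keys.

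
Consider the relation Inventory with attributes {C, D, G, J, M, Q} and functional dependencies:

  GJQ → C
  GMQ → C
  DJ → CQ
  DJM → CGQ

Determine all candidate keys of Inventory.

{D, J, M}⁺: DJ→CQ adds C, Q; DJM→CGQ adds G → {C, D, G, J, M, Q}. Minimal: {J, M}⁺ = {J, M}; {D, M}⁺ = {D, M}; {D, J}⁺ = {C, D, J, Q} — none reach the full schema.

DJM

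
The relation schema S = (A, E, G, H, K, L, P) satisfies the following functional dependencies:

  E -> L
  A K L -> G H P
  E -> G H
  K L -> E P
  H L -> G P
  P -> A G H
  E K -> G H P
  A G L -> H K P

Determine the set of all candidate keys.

(E); (H, L); (K, L); (L, P); (A, G, L)

{E}⁺: E→L adds L; E→GH adds G, H; HL→GP adds P; P→AGH adds A; AGL→HKP adds K → {A, E, G, H, K, L, P}.
{H, L}⁺: HL→GP adds G, P; P→AGH adds A; AGL→HKP adds K; KL→EP adds E → {A, E, G, H, K, L, P}. Minimal: {L}⁺ = {L}; {H}⁺ = {H} — none reach the full schema.
{K, L}⁺: KL→EP adds E, P; P→AGH adds A, G, H → {A, E, G, H, K, L, P}. Minimal: {L}⁺ = {L}; {K}⁺ = {K} — none reach the full schema.
{L, P}⁺: P→AGH adds A, G, H; AGL→HKP adds K; KL→EP adds E → {A, E, G, H, K, L, P}. Minimal: {P}⁺ = {A, G, H, P}; {L}⁺ = {L} — none reach the full schema.
{A, G, L}⁺: AGL→HKP adds H, K, P; KL→EP adds E → {A, E, G, H, K, L, P}. Minimal: {G, L}⁺ = {G, L}; {A, L}⁺ = {A, L}; {A, G}⁺ = {A, G} — none reach the full schema.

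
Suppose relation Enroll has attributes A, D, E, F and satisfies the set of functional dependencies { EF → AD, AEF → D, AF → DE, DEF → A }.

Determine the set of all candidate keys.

Attribute F never appears on the right-hand side of any dependency, so F must belong to every candidate key.
{F}⁺ = {F}, which is not all of the schema, so we must add further attributes.
{A, F}⁺: AF→DE adds D, E → {A, D, E, F}. Minimal: {F}⁺ = {F}; {A}⁺ = {A} — none reach the full schema.
{E, F}⁺: EF→AD adds A, D → {A, D, E, F}. Minimal: {F}⁺ = {F}; {E}⁺ = {E} — none reach the full schema.

{A, F}, {E, F}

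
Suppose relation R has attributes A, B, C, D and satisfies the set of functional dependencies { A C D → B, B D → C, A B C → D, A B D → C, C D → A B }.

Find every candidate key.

(B, D); (C, D); (A, B, C)

{B, D}⁺: BD→C adds C; CD→AB adds A → {A, B, C, D}.
{C, D}⁺: CD→AB adds A, B → {A, B, C, D}.
{A, B, C}⁺: ABC→D adds D → {A, B, C, D}.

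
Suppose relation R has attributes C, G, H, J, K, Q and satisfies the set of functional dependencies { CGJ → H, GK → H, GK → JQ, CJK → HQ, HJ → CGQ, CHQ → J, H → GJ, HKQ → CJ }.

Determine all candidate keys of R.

Attribute K never appears on the right-hand side of any dependency, so K must belong to every candidate key.
{K}⁺ = {K}, which is not all of the schema, so we must add further attributes.
{G, K}⁺: GK→H adds H; GK→JQ adds J, Q; HJ→CGQ adds C → {C, G, H, J, K, Q}.
{H, K}⁺: H→GJ adds G, J; GK→JQ adds Q; HJ→CGQ adds C → {C, G, H, J, K, Q}.
{C, J, K}⁺: CJK→HQ adds H, Q; HJ→CGQ adds G → {C, G, H, J, K, Q}.

{G, K}, {H, K}, {C, J, K}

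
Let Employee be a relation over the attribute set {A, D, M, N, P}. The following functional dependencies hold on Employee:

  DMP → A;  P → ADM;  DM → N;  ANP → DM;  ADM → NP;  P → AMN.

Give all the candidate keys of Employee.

{P}⁺: P→ADM adds A, D, M; DM→N adds N → {A, D, M, N, P}.
{A, D, M}⁺: DM→N adds N; ADM→NP adds P → {A, D, M, N, P}.

{P}, {A, D, M}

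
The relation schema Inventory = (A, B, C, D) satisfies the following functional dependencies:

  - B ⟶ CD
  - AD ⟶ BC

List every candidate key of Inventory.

AB, AD

{A, B}⁺: B→CD adds C, D → {A, B, C, D}. Minimal: {B}⁺ = {B, C, D}; {A}⁺ = {A} — none reach the full schema.
{A, D}⁺: AD→BC adds B, C → {A, B, C, D}. Minimal: {D}⁺ = {D}; {A}⁺ = {A} — none reach the full schema.
Any other superkey contains one of these as a subset, so there are no further candidate keys.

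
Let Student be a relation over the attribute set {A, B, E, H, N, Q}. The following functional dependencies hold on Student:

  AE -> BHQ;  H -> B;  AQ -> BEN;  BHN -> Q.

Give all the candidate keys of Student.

Attribute A never appears on the right-hand side of any dependency, so A must belong to every candidate key.
{A}⁺ = {A}, which is not all of the schema, so we must add further attributes.
{A, E}⁺: AE→BHQ adds B, H, Q; AQ→BEN adds N → {A, B, E, H, N, Q}. Minimal: {E}⁺ = {E}; {A}⁺ = {A} — none reach the full schema.
{A, Q}⁺: AQ→BEN adds B, E, N; AE→BHQ adds H → {A, B, E, H, N, Q}. Minimal: {Q}⁺ = {Q}; {A}⁺ = {A} — none reach the full schema.
{A, H, N}⁺: H→B adds B; BHN→Q adds Q; AQ→BEN adds E → {A, B, E, H, N, Q}. Minimal: {H, N}⁺ = {B, H, N, Q}; {A, N}⁺ = {A, N}; {A, H}⁺ = {A, B, H} — none reach the full schema.

{A, E}, {A, Q}, {A, H, N}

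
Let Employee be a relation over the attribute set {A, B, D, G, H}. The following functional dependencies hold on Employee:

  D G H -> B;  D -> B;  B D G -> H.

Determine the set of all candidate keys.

{A, D, G}

Attributes A, D, G never appear on any right-hand side, so every candidate key must contain {A, D, G}.
{A, D, G}⁺ = {A, B, D, G, H}, which is all of the schema, so {A, D, G} is the only candidate key.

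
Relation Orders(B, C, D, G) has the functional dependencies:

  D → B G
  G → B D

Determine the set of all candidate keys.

Attribute C never appears on the right-hand side of any dependency, so C must belong to every candidate key.
{C}⁺ = {C}, which is not all of the schema, so we must add further attributes.
{C, D}⁺: D→BG adds B, G → {B, C, D, G}. Minimal: {D}⁺ = {B, D, G}; {C}⁺ = {C} — none reach the full schema.
{C, G}⁺: G→BD adds B, D → {B, C, D, G}. Minimal: {G}⁺ = {B, D, G}; {C}⁺ = {C} — none reach the full schema.

CD, CG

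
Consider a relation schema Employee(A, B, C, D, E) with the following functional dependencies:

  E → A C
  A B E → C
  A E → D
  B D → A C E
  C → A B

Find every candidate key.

{E}⁺: E→AC adds A, C; AE→D adds D; C→AB adds B → {A, B, C, D, E}.
{B, D}⁺: BD→ACE adds A, C, E → {A, B, C, D, E}. Minimal: {D}⁺ = {D}; {B}⁺ = {B} — none reach the full schema.
{C, D}⁺: C→AB adds A, B; BD→ACE adds E → {A, B, C, D, E}. Minimal: {D}⁺ = {D}; {C}⁺ = {A, B, C} — none reach the full schema.
Any other superkey contains one of these as a subset, so there are no further candidate keys.

{E}; {B, D}; {C, D}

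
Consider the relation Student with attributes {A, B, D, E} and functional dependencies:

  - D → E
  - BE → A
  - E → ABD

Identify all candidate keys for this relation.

{D}⁺: D→E adds E; E→ABD adds A, B → {A, B, D, E}.
{E}⁺: E→ABD adds A, B, D → {A, B, D, E}.

D, E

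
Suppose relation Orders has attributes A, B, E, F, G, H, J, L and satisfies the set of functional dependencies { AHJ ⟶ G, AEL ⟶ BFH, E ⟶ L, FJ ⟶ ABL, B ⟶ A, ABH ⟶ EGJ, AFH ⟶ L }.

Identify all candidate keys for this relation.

{A, E}⁺: E→L adds L; AEL→BFH adds B, F, H; ABH→EGJ adds G, J → {A, B, E, F, G, H, J, L}. Minimal: {E}⁺ = {E, L}; {A}⁺ = {A} — none reach the full schema.
{B, E}⁺: E→L adds L; B→A adds A; AEL→BFH adds F, H; ABH→EGJ adds G, J → {A, B, E, F, G, H, J, L}. Minimal: {E}⁺ = {E, L}; {B}⁺ = {A, B} — none reach the full schema.
{B, H}⁺: B→A adds A; ABH→EGJ adds E, G, J; E→L adds L; AEL→BFH adds F → {A, B, E, F, G, H, J, L}. Minimal: {H}⁺ = {H}; {B}⁺ = {A, B} — none reach the full schema.
{E, F, J}⁺: E→L adds L; FJ→ABL adds A, B; AEL→BFH adds H; ABH→EGJ adds G → {A, B, E, F, G, H, J, L}. Minimal: {F, J}⁺ = {A, B, F, J, L}; {E, J}⁺ = {E, J, L}; {E, F}⁺ = {E, F, L} — none reach the full schema.
{F, H, J}⁺: FJ→ABL adds A, B, L; ABH→EGJ adds E, G → {A, B, E, F, G, H, J, L}. Minimal: {H, J}⁺ = {H, J}; {F, J}⁺ = {A, B, F, J, L}; {F, H}⁺ = {F, H} — none reach the full schema.
Any other superkey contains one of these as a subset, so there are no further candidate keys.

{A, E}, {B, E}, {B, H}, {E, F, J}, {F, H, J}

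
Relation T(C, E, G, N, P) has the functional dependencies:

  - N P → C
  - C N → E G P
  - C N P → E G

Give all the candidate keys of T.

{C, N}, {N, P}

Attribute N never appears on the right-hand side of any dependency, so N must belong to every candidate key.
{N}⁺ = {N}, which is not all of the schema, so we must add further attributes.
{C, N}⁺: CN→EGP adds E, G, P → {C, E, G, N, P}. Minimal: {N}⁺ = {N}; {C}⁺ = {C} — none reach the full schema.
{N, P}⁺: NP→C adds C; CN→EGP adds E, G → {C, E, G, N, P}. Minimal: {P}⁺ = {P}; {N}⁺ = {N} — none reach the full schema.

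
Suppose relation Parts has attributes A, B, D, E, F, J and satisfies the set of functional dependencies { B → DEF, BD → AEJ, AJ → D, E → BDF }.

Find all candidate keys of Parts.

{B}, {E}

{B}⁺: B→DEF adds D, E, F; BD→AEJ adds A, J → {A, B, D, E, F, J}.
{E}⁺: E→BDF adds B, D, F; BD→AEJ adds A, J → {A, B, D, E, F, J}.
Any other superkey contains one of these as a subset, so there are no further candidate keys.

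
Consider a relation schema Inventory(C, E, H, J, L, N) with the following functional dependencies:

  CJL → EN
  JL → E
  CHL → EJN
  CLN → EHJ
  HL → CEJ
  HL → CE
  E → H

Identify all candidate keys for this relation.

(E, L), (H, L), (J, L), (C, L, N)

Attribute L never appears on the right-hand side of any dependency, so L must belong to every candidate key.
{L}⁺ = {L}, which is not all of the schema, so we must add further attributes.
{E, L}⁺: E→H adds H; HL→CEJ adds C, J; CJL→EN adds N → {C, E, H, J, L, N}. Minimal: {L}⁺ = {L}; {E}⁺ = {E, H} — none reach the full schema.
{H, L}⁺: HL→CEJ adds C, E, J; CJL→EN adds N → {C, E, H, J, L, N}. Minimal: {L}⁺ = {L}; {H}⁺ = {H} — none reach the full schema.
{J, L}⁺: JL→E adds E; E→H adds H; HL→CEJ adds C; CJL→EN adds N → {C, E, H, J, L, N}. Minimal: {L}⁺ = {L}; {J}⁺ = {J} — none reach the full schema.
{C, L, N}⁺: CLN→EHJ adds E, H, J → {C, E, H, J, L, N}. Minimal: {L, N}⁺ = {L, N}; {C, N}⁺ = {C, N}; {C, L}⁺ = {C, L} — none reach the full schema.
Any other superkey contains one of these as a subset, so there are no further candidate keys.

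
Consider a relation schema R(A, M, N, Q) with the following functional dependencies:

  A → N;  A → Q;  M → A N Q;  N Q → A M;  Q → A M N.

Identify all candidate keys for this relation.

{A}, {M}, {Q}

{A}⁺: A→N adds N; A→Q adds Q; NQ→AM adds M → {A, M, N, Q}.
{M}⁺: M→ANQ adds A, N, Q → {A, M, N, Q}.
{Q}⁺: Q→AMN adds A, M, N → {A, M, N, Q}.
Any other superkey contains one of these as a subset, so there are no further candidate keys.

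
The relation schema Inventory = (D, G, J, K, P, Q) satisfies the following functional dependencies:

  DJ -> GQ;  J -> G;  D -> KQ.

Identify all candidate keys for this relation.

Attributes D, J, P never appear on any right-hand side, so every candidate key must contain {D, J, P}.
{D, J, P}⁺ = {D, G, J, K, P, Q}, which is all of the schema, so {D, J, P} is the only candidate key.

{D, J, P}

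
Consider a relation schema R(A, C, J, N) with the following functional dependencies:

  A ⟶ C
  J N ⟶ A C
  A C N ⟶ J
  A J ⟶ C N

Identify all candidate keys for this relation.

{A, J}⁺: A→C adds C; AJ→CN adds N → {A, C, J, N}.
{A, N}⁺: A→C adds C; ACN→J adds J → {A, C, J, N}.
{J, N}⁺: JN→AC adds A, C → {A, C, J, N}.
Any other superkey contains one of these as a subset, so there are no further candidate keys.

{A, J}, {A, N}, {J, N}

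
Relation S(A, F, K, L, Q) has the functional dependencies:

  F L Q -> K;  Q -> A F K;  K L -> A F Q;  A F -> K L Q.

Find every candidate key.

{Q}⁺: Q→AFK adds A, F, K; AF→KLQ adds L → {A, F, K, L, Q}.
{A, F}⁺: AF→KLQ adds K, L, Q → {A, F, K, L, Q}. Minimal: {F}⁺ = {F}; {A}⁺ = {A} — none reach the full schema.
{K, L}⁺: KL→AFQ adds A, F, Q → {A, F, K, L, Q}. Minimal: {L}⁺ = {L}; {K}⁺ = {K} — none reach the full schema.

(Q); (A, F); (K, L)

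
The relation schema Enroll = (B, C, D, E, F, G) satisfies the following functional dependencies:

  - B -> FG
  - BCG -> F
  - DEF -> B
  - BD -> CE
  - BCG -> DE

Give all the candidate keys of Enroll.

BC; BD; DEF

{B, C}⁺: B→FG adds F, G; BCG→DE adds D, E → {B, C, D, E, F, G}.
{B, D}⁺: B→FG adds F, G; BD→CE adds C, E → {B, C, D, E, F, G}.
{D, E, F}⁺: DEF→B adds B; BD→CE adds C; B→FG adds G → {B, C, D, E, F, G}.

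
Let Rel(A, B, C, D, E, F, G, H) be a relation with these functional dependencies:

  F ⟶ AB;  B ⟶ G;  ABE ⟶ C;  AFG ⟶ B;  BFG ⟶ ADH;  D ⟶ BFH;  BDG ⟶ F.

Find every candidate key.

{D, E}; {E, F}

Attribute E never appears on the right-hand side of any dependency, so E must belong to every candidate key.
{E}⁺ = {E}, which is not all of the schema, so we must add further attributes.
{D, E}⁺: D→BFH adds B, F, H; F→AB adds A; B→G adds G; ABE→C adds C → {A, B, C, D, E, F, G, H}. Minimal: {E}⁺ = {E}; {D}⁺ = {A, B, D, F, G, H} — none reach the full schema.
{E, F}⁺: F→AB adds A, B; B→G adds G; ABE→C adds C; BFG→ADH adds D, H → {A, B, C, D, E, F, G, H}. Minimal: {F}⁺ = {A, B, D, F, G, H}; {E}⁺ = {E} — none reach the full schema.
Any other superkey contains one of these as a subset, so there are no further candidate keys.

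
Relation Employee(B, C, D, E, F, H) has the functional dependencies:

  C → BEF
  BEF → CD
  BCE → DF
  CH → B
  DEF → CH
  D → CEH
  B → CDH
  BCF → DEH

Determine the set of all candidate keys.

{B}; {C}; {D}

{B}⁺: B→CDH adds C, D, H; C→BEF adds E, F → {B, C, D, E, F, H}.
{C}⁺: C→BEF adds B, E, F; BEF→CD adds D; DEF→CH adds H → {B, C, D, E, F, H}.
{D}⁺: D→CEH adds C, E, H; C→BEF adds B, F → {B, C, D, E, F, H}.
Any other superkey contains one of these as a subset, so there are no further candidate keys.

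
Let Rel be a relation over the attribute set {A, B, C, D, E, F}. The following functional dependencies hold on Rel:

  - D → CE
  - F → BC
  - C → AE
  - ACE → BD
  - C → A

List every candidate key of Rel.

Attribute F never appears on the right-hand side of any dependency, so F must belong to every candidate key.
{F}⁺ = {A, B, C, D, E, F}, which is all of the schema, so {F} is the only candidate key.

(F)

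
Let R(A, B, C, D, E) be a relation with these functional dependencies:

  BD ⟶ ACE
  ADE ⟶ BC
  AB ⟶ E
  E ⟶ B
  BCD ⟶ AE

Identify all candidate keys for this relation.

BD, DE

Attribute D never appears on the right-hand side of any dependency, so D must belong to every candidate key.
{D}⁺ = {D}, which is not all of the schema, so we must add further attributes.
{B, D}⁺: BD→ACE adds A, C, E → {A, B, C, D, E}.
{D, E}⁺: E→B adds B; BD→ACE adds A, C → {A, B, C, D, E}.
Any other superkey contains one of these as a subset, so there are no further candidate keys.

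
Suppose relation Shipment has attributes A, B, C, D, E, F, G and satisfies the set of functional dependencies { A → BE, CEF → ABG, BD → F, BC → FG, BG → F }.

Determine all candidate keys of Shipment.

Attributes C, D never appear on any right-hand side, so every candidate key must contain {C, D}.
{C, D}⁺ = {C, D}, which is not all of the schema, so we must add further attributes.
{A, C, D}⁺: A→BE adds B, E; BD→F adds F; BC→FG adds G → {A, B, C, D, E, F, G}. Minimal: {C, D}⁺ = {C, D}; {A, D}⁺ = {A, B, D, E, F}; {A, C}⁺ = {A, B, C, E, F, G} — none reach the full schema.
{B, C, D, E}⁺: BD→F adds F; BC→FG adds G; CEF→ABG adds A → {A, B, C, D, E, F, G}. Minimal: {C, D, E}⁺ = {C, D, E}; {B, D, E}⁺ = {B, D, E, F}; {B, C, E}⁺ = {A, B, C, E, F, G}; … — none reach the full schema.
{C, D, E, F}⁺: CEF→ABG adds A, B, G → {A, B, C, D, E, F, G}. Minimal: {D, E, F}⁺ = {D, E, F}; {C, E, F}⁺ = {A, B, C, E, F, G}; {C, D, F}⁺ = {C, D, F}; … — none reach the full schema.
Any other superkey contains one of these as a subset, so there are no further candidate keys.

{A, C, D}; {B, C, D, E}; {C, D, E, F}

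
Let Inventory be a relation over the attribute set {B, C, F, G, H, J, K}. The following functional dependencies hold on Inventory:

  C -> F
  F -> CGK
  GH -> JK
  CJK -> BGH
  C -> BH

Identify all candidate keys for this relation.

{C}⁺: C→F adds F; F→CGK adds G, K; C→BH adds B, H; GH→JK adds J → {B, C, F, G, H, J, K}.
{F}⁺: F→CGK adds C, G, K; C→BH adds B, H; GH→JK adds J → {B, C, F, G, H, J, K}.

(C); (F)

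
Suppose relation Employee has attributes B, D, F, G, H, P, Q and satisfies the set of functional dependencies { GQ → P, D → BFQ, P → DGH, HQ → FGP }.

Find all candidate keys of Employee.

{P}, {D, G}, {D, H}, {G, Q}, {H, Q}

{P}⁺: P→DGH adds D, G, H; D→BFQ adds B, F, Q → {B, D, F, G, H, P, Q}.
{D, G}⁺: D→BFQ adds B, F, Q; GQ→P adds P; P→DGH adds H → {B, D, F, G, H, P, Q}. Minimal: {G}⁺ = {G}; {D}⁺ = {B, D, F, Q} — none reach the full schema.
{D, H}⁺: D→BFQ adds B, F, Q; HQ→FGP adds G, P → {B, D, F, G, H, P, Q}. Minimal: {H}⁺ = {H}; {D}⁺ = {B, D, F, Q} — none reach the full schema.
{G, Q}⁺: GQ→P adds P; P→DGH adds D, H; HQ→FGP adds F; D→BFQ adds B → {B, D, F, G, H, P, Q}. Minimal: {Q}⁺ = {Q}; {G}⁺ = {G} — none reach the full schema.
{H, Q}⁺: HQ→FGP adds F, G, P; P→DGH adds D; D→BFQ adds B → {B, D, F, G, H, P, Q}. Minimal: {Q}⁺ = {Q}; {H}⁺ = {H} — none reach the full schema.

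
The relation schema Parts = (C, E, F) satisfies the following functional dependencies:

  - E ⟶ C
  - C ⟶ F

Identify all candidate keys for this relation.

Attribute E never appears on the right-hand side of any dependency, so E must belong to every candidate key.
{E}⁺ = {C, E, F}, which is all of the schema, so {E} is the only candidate key.

{E}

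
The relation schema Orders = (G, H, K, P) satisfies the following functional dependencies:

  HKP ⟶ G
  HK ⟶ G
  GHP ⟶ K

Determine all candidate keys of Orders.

{G, H, P}, {H, K, P}

Attributes H, P never appear on any right-hand side, so every candidate key must contain {H, P}.
{H, P}⁺ = {H, P}, which is not all of the schema, so we must add further attributes.
{G, H, P}⁺: GHP→K adds K → {G, H, K, P}. Minimal: {H, P}⁺ = {H, P}; {G, P}⁺ = {G, P}; {G, H}⁺ = {G, H} — none reach the full schema.
{H, K, P}⁺: HKP→G adds G → {G, H, K, P}. Minimal: {K, P}⁺ = {K, P}; {H, P}⁺ = {H, P}; {H, K}⁺ = {G, H, K} — none reach the full schema.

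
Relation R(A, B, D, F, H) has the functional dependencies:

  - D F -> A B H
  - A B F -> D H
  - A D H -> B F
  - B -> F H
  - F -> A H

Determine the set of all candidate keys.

{B}, {D, F}, {A, D, H}

{B}⁺: B→FH adds F, H; F→AH adds A; ABF→DH adds D → {A, B, D, F, H}.
{D, F}⁺: DF→ABH adds A, B, H → {A, B, D, F, H}. Minimal: {F}⁺ = {A, F, H}; {D}⁺ = {D} — none reach the full schema.
{A, D, H}⁺: ADH→BF adds B, F → {A, B, D, F, H}. Minimal: {D, H}⁺ = {D, H}; {A, H}⁺ = {A, H}; {A, D}⁺ = {A, D} — none reach the full schema.
Any other superkey contains one of these as a subset, so there are no further candidate keys.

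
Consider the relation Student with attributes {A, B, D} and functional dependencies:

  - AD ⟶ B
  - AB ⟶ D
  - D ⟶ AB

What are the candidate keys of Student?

{D}⁺: D→AB adds A, B → {A, B, D}.
{A, B}⁺: AB→D adds D → {A, B, D}.
Any other superkey contains one of these as a subset, so there are no further candidate keys.

{D}, {A, B}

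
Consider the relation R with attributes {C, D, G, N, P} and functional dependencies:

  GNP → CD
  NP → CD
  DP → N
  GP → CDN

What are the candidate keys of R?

Attributes G, P never appear on any right-hand side, so every candidate key must contain {G, P}.
{G, P}⁺ = {C, D, G, N, P}, which is all of the schema, so {G, P} is the only candidate key.

GP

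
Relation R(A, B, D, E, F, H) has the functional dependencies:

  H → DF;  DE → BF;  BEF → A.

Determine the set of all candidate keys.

(E, H)

Attributes E, H never appear on any right-hand side, so every candidate key must contain {E, H}.
{E, H}⁺ = {A, B, D, E, F, H}, which is all of the schema, so {E, H} is the only candidate key.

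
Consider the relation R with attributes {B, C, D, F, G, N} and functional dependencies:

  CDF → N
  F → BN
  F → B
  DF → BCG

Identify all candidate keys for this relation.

(D, F)

Attributes D, F never appear on any right-hand side, so every candidate key must contain {D, F}.
{D, F}⁺ = {B, C, D, F, G, N}, which is all of the schema, so {D, F} is the only candidate key.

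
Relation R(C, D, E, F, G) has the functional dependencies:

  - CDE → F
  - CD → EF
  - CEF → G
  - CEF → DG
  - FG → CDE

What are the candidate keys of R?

{C, D}⁺: CD→EF adds E, F; CEF→G adds G → {C, D, E, F, G}. Minimal: {D}⁺ = {D}; {C}⁺ = {C} — none reach the full schema.
{F, G}⁺: FG→CDE adds C, D, E → {C, D, E, F, G}. Minimal: {G}⁺ = {G}; {F}⁺ = {F} — none reach the full schema.
{C, E, F}⁺: CEF→G adds G; CEF→DG adds D → {C, D, E, F, G}. Minimal: {E, F}⁺ = {E, F}; {C, F}⁺ = {C, F}; {C, E}⁺ = {C, E} — none reach the full schema.
Any other superkey contains one of these as a subset, so there are no further candidate keys.

{C, D}, {F, G}, {C, E, F}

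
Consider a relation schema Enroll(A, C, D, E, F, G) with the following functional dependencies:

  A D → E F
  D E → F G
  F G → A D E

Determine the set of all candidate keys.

(A, C, D); (C, D, E); (C, F, G)

Attribute C never appears on the right-hand side of any dependency, so C must belong to every candidate key.
{C}⁺ = {C}, which is not all of the schema, so we must add further attributes.
{A, C, D}⁺: AD→EF adds E, F; DE→FG adds G → {A, C, D, E, F, G}. Minimal: {C, D}⁺ = {C, D}; {A, D}⁺ = {A, D, E, F, G}; {A, C}⁺ = {A, C} — none reach the full schema.
{C, D, E}⁺: DE→FG adds F, G; FG→ADE adds A → {A, C, D, E, F, G}. Minimal: {D, E}⁺ = {A, D, E, F, G}; {C, E}⁺ = {C, E}; {C, D}⁺ = {C, D} — none reach the full schema.
{C, F, G}⁺: FG→ADE adds A, D, E → {A, C, D, E, F, G}. Minimal: {F, G}⁺ = {A, D, E, F, G}; {C, G}⁺ = {C, G}; {C, F}⁺ = {C, F} — none reach the full schema.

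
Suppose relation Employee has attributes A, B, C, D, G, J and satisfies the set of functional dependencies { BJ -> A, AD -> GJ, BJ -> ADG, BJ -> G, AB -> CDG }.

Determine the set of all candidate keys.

Attribute B never appears on the right-hand side of any dependency, so B must belong to every candidate key.
{B}⁺ = {B}, which is not all of the schema, so we must add further attributes.
{A, B}⁺: AB→CDG adds C, D, G; AD→GJ adds J → {A, B, C, D, G, J}. Minimal: {B}⁺ = {B}; {A}⁺ = {A} — none reach the full schema.
{B, J}⁺: BJ→A adds A; BJ→ADG adds D, G; AB→CDG adds C → {A, B, C, D, G, J}. Minimal: {J}⁺ = {J}; {B}⁺ = {B} — none reach the full schema.
Any other superkey contains one of these as a subset, so there are no further candidate keys.

{A, B}, {B, J}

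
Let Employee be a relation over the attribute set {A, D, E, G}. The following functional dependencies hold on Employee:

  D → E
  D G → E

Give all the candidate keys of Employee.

Attributes A, D, G never appear on any right-hand side, so every candidate key must contain {A, D, G}.
{A, D, G}⁺ = {A, D, E, G}, which is all of the schema, so {A, D, G} is the only candidate key.

ADG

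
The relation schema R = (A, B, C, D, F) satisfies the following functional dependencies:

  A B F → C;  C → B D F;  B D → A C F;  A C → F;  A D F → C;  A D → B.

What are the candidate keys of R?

{C}⁺: C→BDF adds B, D, F; BD→ACF adds A → {A, B, C, D, F}.
{A, D}⁺: AD→B adds B; BD→ACF adds C, F → {A, B, C, D, F}. Minimal: {D}⁺ = {D}; {A}⁺ = {A} — none reach the full schema.
{B, D}⁺: BD→ACF adds A, C, F → {A, B, C, D, F}. Minimal: {D}⁺ = {D}; {B}⁺ = {B} — none reach the full schema.
{A, B, F}⁺: ABF→C adds C; C→BDF adds D → {A, B, C, D, F}. Minimal: {B, F}⁺ = {B, F}; {A, F}⁺ = {A, F}; {A, B}⁺ = {A, B} — none reach the full schema.
Any other superkey contains one of these as a subset, so there are no further candidate keys.

C, AD, BD, ABF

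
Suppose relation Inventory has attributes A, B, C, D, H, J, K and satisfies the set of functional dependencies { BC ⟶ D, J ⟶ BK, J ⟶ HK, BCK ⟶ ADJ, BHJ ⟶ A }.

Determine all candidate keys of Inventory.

Attribute C never appears on the right-hand side of any dependency, so C must belong to every candidate key.
{C}⁺ = {C}, which is not all of the schema, so we must add further attributes.
{C, J}⁺: J→BK adds B, K; J→HK adds H; BCK→ADJ adds A, D → {A, B, C, D, H, J, K}. Minimal: {J}⁺ = {A, B, H, J, K}; {C}⁺ = {C} — none reach the full schema.
{B, C, K}⁺: BC→D adds D; BCK→ADJ adds A, J; J→HK adds H → {A, B, C, D, H, J, K}. Minimal: {C, K}⁺ = {C, K}; {B, K}⁺ = {B, K}; {B, C}⁺ = {B, C, D} — none reach the full schema.
Any other superkey contains one of these as a subset, so there are no further candidate keys.

(C, J), (B, C, K)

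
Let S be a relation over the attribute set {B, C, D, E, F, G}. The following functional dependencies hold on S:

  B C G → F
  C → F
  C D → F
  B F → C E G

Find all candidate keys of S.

{B, C, D}, {B, D, F}

Attributes B, D never appear on any right-hand side, so every candidate key must contain {B, D}.
{B, D}⁺ = {B, D}, which is not all of the schema, so we must add further attributes.
{B, C, D}⁺: C→F adds F; BF→CEG adds E, G → {B, C, D, E, F, G}. Minimal: {C, D}⁺ = {C, D, F}; {B, D}⁺ = {B, D}; {B, C}⁺ = {B, C, E, F, G} — none reach the full schema.
{B, D, F}⁺: BF→CEG adds C, E, G → {B, C, D, E, F, G}. Minimal: {D, F}⁺ = {D, F}; {B, F}⁺ = {B, C, E, F, G}; {B, D}⁺ = {B, D} — none reach the full schema.
Any other superkey contains one of these as a subset, so there are no further candidate keys.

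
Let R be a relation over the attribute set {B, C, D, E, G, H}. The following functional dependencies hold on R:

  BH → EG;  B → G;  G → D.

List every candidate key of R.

BCH

Attributes B, C, H never appear on any right-hand side, so every candidate key must contain {B, C, H}.
{B, C, H}⁺ = {B, C, D, E, G, H}, which is all of the schema, so {B, C, H} is the only candidate key.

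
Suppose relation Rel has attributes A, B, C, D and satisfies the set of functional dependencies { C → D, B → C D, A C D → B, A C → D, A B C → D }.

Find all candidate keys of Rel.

Attribute A never appears on the right-hand side of any dependency, so A must belong to every candidate key.
{A}⁺ = {A}, which is not all of the schema, so we must add further attributes.
{A, B}⁺: B→CD adds C, D → {A, B, C, D}. Minimal: {B}⁺ = {B, C, D}; {A}⁺ = {A} — none reach the full schema.
{A, C}⁺: C→D adds D; ACD→B adds B → {A, B, C, D}. Minimal: {C}⁺ = {C, D}; {A}⁺ = {A} — none reach the full schema.

{A, B}; {A, C}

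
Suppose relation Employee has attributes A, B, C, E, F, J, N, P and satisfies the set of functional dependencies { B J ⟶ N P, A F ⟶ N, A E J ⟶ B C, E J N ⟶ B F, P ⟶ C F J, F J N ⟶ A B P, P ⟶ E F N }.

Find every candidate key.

{P}⁺: P→CFJ adds C, F, J; P→EFN adds E, N; EJN→BF adds B; FJN→ABP adds A → {A, B, C, E, F, J, N, P}.
{B, J}⁺: BJ→NP adds N, P; P→CFJ adds C, F; FJN→ABP adds A; P→EFN adds E → {A, B, C, E, F, J, N, P}. Minimal: {J}⁺ = {J}; {B}⁺ = {B} — none reach the full schema.
{A, E, J}⁺: AEJ→BC adds B, C; BJ→NP adds N, P; EJN→BF adds F → {A, B, C, E, F, J, N, P}. Minimal: {E, J}⁺ = {E, J}; {A, J}⁺ = {A, J}; {A, E}⁺ = {A, E} — none reach the full schema.
{A, F, J}⁺: AF→N adds N; FJN→ABP adds B, P; P→EFN adds E; AEJ→BC adds C → {A, B, C, E, F, J, N, P}. Minimal: {F, J}⁺ = {F, J}; {A, J}⁺ = {A, J}; {A, F}⁺ = {A, F, N} — none reach the full schema.
{E, J, N}⁺: EJN→BF adds B, F; FJN→ABP adds A, P; AEJ→BC adds C → {A, B, C, E, F, J, N, P}. Minimal: {J, N}⁺ = {J, N}; {E, N}⁺ = {E, N}; {E, J}⁺ = {E, J} — none reach the full schema.
{F, J, N}⁺: FJN→ABP adds A, B, P; P→EFN adds E; AEJ→BC adds C → {A, B, C, E, F, J, N, P}. Minimal: {J, N}⁺ = {J, N}; {F, N}⁺ = {F, N}; {F, J}⁺ = {F, J} — none reach the full schema.

P, BJ, AEJ, AFJ, EJN, FJN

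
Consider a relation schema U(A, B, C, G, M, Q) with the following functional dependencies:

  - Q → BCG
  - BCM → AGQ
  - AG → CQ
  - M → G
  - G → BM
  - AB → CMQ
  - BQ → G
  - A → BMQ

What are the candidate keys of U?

{A}⁺: A→BMQ adds B, M, Q; Q→BCG adds C, G → {A, B, C, G, M, Q}.
{Q}⁺: Q→BCG adds B, C, G; G→BM adds M; BCM→AGQ adds A → {A, B, C, G, M, Q}.
{C, G}⁺: G→BM adds B, M; BCM→AGQ adds A, Q → {A, B, C, G, M, Q}. Minimal: {G}⁺ = {B, G, M}; {C}⁺ = {C} — none reach the full schema.
{C, M}⁺: M→G adds G; G→BM adds B; BCM→AGQ adds A, Q → {A, B, C, G, M, Q}. Minimal: {M}⁺ = {B, G, M}; {C}⁺ = {C} — none reach the full schema.

A, Q, CG, CM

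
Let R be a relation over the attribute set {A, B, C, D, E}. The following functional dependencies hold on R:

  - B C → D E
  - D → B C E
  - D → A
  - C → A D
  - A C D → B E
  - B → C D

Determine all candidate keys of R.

{B}⁺: B→CD adds C, D; BC→DE adds E; D→A adds A → {A, B, C, D, E}.
{C}⁺: C→AD adds A, D; ACD→BE adds B, E → {A, B, C, D, E}.
{D}⁺: D→BCE adds B, C, E; D→A adds A → {A, B, C, D, E}.
Any other superkey contains one of these as a subset, so there are no further candidate keys.

{B}, {C}, {D}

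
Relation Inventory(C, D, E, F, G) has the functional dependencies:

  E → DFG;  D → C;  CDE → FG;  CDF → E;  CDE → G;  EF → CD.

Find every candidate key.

{E}, {D, F}

{E}⁺: E→DFG adds D, F, G; D→C adds C → {C, D, E, F, G}.
{D, F}⁺: D→C adds C; CDF→E adds E; CDE→G adds G → {C, D, E, F, G}.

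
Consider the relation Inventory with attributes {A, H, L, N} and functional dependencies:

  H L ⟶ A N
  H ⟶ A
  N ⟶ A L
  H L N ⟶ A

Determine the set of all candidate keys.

Attribute H never appears on the right-hand side of any dependency, so H must belong to every candidate key.
{H}⁺ = {A, H}, which is not all of the schema, so we must add further attributes.
{H, L}⁺: HL→AN adds A, N → {A, H, L, N}. Minimal: {L}⁺ = {L}; {H}⁺ = {A, H} — none reach the full schema.
{H, N}⁺: H→A adds A; N→AL adds L → {A, H, L, N}. Minimal: {N}⁺ = {A, L, N}; {H}⁺ = {A, H} — none reach the full schema.
Any other superkey contains one of these as a subset, so there are no further candidate keys.

HL, HN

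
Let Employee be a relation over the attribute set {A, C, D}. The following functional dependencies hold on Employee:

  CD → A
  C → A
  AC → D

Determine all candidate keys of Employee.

{C}⁺: C→A adds A; AC→D adds D → {A, C, D}.
No other minimal superkey exists.

{C}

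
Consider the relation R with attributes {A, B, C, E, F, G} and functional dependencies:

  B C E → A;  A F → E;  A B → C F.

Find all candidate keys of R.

Attributes B, G never appear on any right-hand side, so every candidate key must contain {B, G}.
{B, G}⁺ = {B, G}, which is not all of the schema, so we must add further attributes.
{A, B, G}⁺: AB→CF adds C, F; AF→E adds E → {A, B, C, E, F, G}. Minimal: {B, G}⁺ = {B, G}; {A, G}⁺ = {A, G}; {A, B}⁺ = {A, B, C, E, F} — none reach the full schema.
{B, C, E, G}⁺: BCE→A adds A; AB→CF adds F → {A, B, C, E, F, G}. Minimal: {C, E, G}⁺ = {C, E, G}; {B, E, G}⁺ = {B, E, G}; {B, C, G}⁺ = {B, C, G}; … — none reach the full schema.

(A, B, G), (B, C, E, G)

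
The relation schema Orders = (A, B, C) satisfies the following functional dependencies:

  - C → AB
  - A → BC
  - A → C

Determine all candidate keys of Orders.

{A}⁺: A→BC adds B, C → {A, B, C}.
{C}⁺: C→AB adds A, B → {A, B, C}.

{A}, {C}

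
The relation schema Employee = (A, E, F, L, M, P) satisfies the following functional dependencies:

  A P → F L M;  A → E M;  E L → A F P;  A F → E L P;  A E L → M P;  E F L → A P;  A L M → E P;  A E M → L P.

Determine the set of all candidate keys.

A, EL

{A}⁺: A→EM adds E, M; AEM→LP adds L, P; AP→FLM adds F → {A, E, F, L, M, P}.
{E, L}⁺: EL→AFP adds A, F, P; AEL→MP adds M → {A, E, F, L, M, P}. Minimal: {L}⁺ = {L}; {E}⁺ = {E} — none reach the full schema.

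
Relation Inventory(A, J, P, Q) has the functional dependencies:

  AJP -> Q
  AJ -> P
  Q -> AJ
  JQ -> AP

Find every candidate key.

Q, AJ

{Q}⁺: Q→AJ adds A, J; JQ→AP adds P → {A, J, P, Q}.
{A, J}⁺: AJ→P adds P; AJP→Q adds Q → {A, J, P, Q}.
Any other superkey contains one of these as a subset, so there are no further candidate keys.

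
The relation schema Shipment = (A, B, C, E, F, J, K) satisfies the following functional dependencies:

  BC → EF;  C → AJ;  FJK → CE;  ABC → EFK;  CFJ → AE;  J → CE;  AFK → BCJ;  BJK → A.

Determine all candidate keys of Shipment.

{B, C}; {B, J}; {A, F, K}; {C, F, K}; {F, J, K}

{B, C}⁺: BC→EF adds E, F; C→AJ adds A, J; ABC→EFK adds K → {A, B, C, E, F, J, K}. Minimal: {C}⁺ = {A, C, E, J}; {B}⁺ = {B} — none reach the full schema.
{B, J}⁺: J→CE adds C, E; BC→EF adds F; C→AJ adds A; ABC→EFK adds K → {A, B, C, E, F, J, K}. Minimal: {J}⁺ = {A, C, E, J}; {B}⁺ = {B} — none reach the full schema.
{A, F, K}⁺: AFK→BCJ adds B, C, J; BC→EF adds E → {A, B, C, E, F, J, K}. Minimal: {F, K}⁺ = {F, K}; {A, K}⁺ = {A, K}; {A, F}⁺ = {A, F} — none reach the full schema.
{C, F, K}⁺: C→AJ adds A, J; FJK→CE adds E; AFK→BCJ adds B → {A, B, C, E, F, J, K}. Minimal: {F, K}⁺ = {F, K}; {C, K}⁺ = {A, C, E, J, K}; {C, F}⁺ = {A, C, E, F, J} — none reach the full schema.
{F, J, K}⁺: FJK→CE adds C, E; CFJ→AE adds A; AFK→BCJ adds B → {A, B, C, E, F, J, K}. Minimal: {J, K}⁺ = {A, C, E, J, K}; {F, K}⁺ = {F, K}; {F, J}⁺ = {A, C, E, F, J} — none reach the full schema.
Any other superkey contains one of these as a subset, so there are no further candidate keys.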